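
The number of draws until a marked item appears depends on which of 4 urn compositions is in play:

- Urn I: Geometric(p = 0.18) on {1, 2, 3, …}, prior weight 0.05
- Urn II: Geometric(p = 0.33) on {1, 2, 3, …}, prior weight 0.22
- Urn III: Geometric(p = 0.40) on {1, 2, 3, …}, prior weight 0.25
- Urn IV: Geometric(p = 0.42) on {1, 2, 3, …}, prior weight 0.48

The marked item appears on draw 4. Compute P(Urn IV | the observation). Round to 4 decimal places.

0.4483

Posterior ∝ prior × likelihood, so P(k | x) ∝ π_k f_k(x); normalise over all components.
Geometric probabilities:
  p_I = 0.0992462
  p_II = 0.0992518
  p_III = 0.0864
  p_IV = 0.081947
Multiply by the mixture weights:
  π_I·p_I = 0.05 × 0.0992462 = 0.00496231
  π_II·p_II = 0.22 × 0.0992518 = 0.0218354
  π_III·p_III = 0.25 × 0.0864 = 0.0216
  π_IV·p_IV = 0.48 × 0.081947 = 0.0393346
Sum: 0.00496231 + 0.0218354 + 0.0216 + 0.0393346 = 0.0877323
So the posterior for Urn IV is 0.0393346 / 0.0877323 ≈ 0.4483.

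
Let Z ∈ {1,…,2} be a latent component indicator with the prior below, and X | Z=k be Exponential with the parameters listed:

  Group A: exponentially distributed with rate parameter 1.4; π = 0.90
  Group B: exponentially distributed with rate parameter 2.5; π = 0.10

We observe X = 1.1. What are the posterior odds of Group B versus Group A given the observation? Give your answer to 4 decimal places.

0.0592

The posterior odds equal the prior odds times the likelihood ratio: (π_i/π_j)·(f_i(x)/f_j(x)).
Exponential densities:
  f_A = 0.300134
  f_B = 0.15982
Odds = (0.10/0.90) × (0.15982/0.300134) = 0.111111 × 0.532495 ≈ 0.0592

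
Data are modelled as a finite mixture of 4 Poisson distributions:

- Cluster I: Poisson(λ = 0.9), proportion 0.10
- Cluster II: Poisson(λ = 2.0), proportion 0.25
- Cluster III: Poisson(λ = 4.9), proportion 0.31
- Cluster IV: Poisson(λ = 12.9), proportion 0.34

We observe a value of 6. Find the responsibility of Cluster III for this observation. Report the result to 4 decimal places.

0.8397

Apply Bayes' rule: the posterior for each component is proportional to its prior times its likelihood at x.
Poisson probabilities:
  p_I = 0.000300094
  p_II = 0.0120298
  p_III = 0.143153
  p_IV = 0.0159885
Weight by the priors:
  π_I·p_I = 0.10 × 0.000300094 = 3.00094e-05
  π_II·p_II = 0.25 × 0.0120298 = 0.00300745
  π_III·p_III = 0.31 × 0.143153 = 0.0443775
  π_IV·p_IV = 0.34 × 0.0159885 = 0.00543608
Normaliser: 3.00094e-05 + 0.00300745 + 0.0443775 + 0.00543608 = 0.052851
P(Cluster III | 6) ≈ 0.8397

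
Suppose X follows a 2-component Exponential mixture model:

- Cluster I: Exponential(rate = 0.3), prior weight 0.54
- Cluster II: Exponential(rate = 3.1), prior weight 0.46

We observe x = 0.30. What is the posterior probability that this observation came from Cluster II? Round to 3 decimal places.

Posterior ∝ prior × likelihood, so P(k | x) ∝ P(Z=k) f_k(x); normalise over all components.
Component likelihoods at x = 0.30:
  f_I = 0.274179
  f_II = 1.22312
Unnormalised posteriors:
  P(Z=I)·f_I = 0.54 × 0.274179 = 0.148057
  P(Z=II)·f_II = 0.46 × 1.22312 = 0.562634
Evidence: 0.148057 + 0.562634 = 0.71069
P(Cluster II | 0.30) ≈ 0.792

0.792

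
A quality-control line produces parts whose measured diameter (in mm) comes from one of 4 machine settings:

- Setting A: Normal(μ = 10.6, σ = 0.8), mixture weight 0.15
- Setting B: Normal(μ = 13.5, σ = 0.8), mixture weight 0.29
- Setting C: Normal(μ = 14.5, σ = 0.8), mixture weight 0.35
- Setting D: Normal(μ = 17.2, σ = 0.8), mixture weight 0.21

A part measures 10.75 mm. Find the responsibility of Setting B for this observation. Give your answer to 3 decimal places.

The responsibility of component k is π_k f_k(x) divided by Σ_j π_j f_j(x).
Component likelihoods at x = 10.75 mm:
  p_A = (1/(0.8·√(2π)))·exp(−(10.75−10.6)²/(2·0.8²)) = 0.498678·exp(-0.01758) = 0.489989
  p_B = (1/(0.8·√(2π)))·exp(−(10.75−13.5)²/(2·0.8²)) = 0.498678·exp(-5.90820) = 0.00135494
  p_C = (1/(0.8·√(2π)))·exp(−(10.75−14.5)²/(2·0.8²)) = 0.498678·exp(-10.98633) = 8.44342e-06
  p_D = (1/(0.8·√(2π)))·exp(−(10.75−17.2)²/(2·0.8²)) = 0.498678·exp(-32.50195) = 3.82297e-15
Unnormalised posteriors:
  π_A·p_A = 0.15 × 0.489989 = 0.0734983
  π_B·p_B = 0.29 × 0.00135494 = 0.000392933
  π_C·p_C = 0.35 × 8.44342e-06 = 2.9552e-06
  π_D·p_D = 0.21 × 3.82297e-15 = 8.02824e-16
Marginal: 0.0734983 + 0.000392933 + 2.9552e-06 + 8.02824e-16 = 0.0738942
So the posterior for Setting B is 0.000392933 / 0.0738942 ≈ 0.005.

0.005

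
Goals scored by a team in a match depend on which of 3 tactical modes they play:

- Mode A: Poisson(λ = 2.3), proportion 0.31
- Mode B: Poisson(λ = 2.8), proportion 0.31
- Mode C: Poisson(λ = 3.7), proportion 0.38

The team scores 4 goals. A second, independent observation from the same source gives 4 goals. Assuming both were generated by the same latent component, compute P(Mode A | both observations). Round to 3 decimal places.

0.163

The responsibility of component k is w_k f_k(x) divided by Σ_j w_j f_j(x).
Since both observations come from the same component, the likelihood for component k is f_k(x₁)·f_k(x₂).
  p_A = [e^(−2.3)·2.3^4/4! = 0.116902] × [0.116902] = 0.0136661
  p_B = [e^(−2.8)·2.8^4/4! = 0.155739] × [0.155739] = 0.0242545
  p_C = [e^(−3.7)·3.7^4/4! = 0.193066] × [0.193066] = 0.0372745
Prior × likelihood for each component:
  w_A·p_A = 0.31 × 0.0136661 = 0.0042365
  w_B·p_B = 0.31 × 0.0242545 = 0.0075189
  w_C·p_C = 0.38 × 0.0372745 = 0.0141643
Sum: 0.0042365 + 0.0075189 + 0.0141643 = 0.0259197
Responsibility of Mode A: 0.0042365 / 0.0259197 ≈ 0.163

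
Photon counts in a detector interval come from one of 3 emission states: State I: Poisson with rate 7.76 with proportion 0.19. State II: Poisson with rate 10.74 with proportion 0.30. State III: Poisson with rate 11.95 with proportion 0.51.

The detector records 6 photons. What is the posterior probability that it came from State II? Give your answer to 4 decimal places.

0.2677

Posterior ∝ prior × likelihood, so P(k | x) ∝ w_k f_k(x); normalise over all components.
Evaluate each component's likelihood at the observed value:
  f_I = 0.129334
  f_II = 0.0461711
  f_III = 0.026125
Prior × likelihood for each component:
  w_I·f_I = 0.19 × 0.129334 = 0.0245735
  w_II·f_II = 0.30 × 0.0461711 = 0.0138513
  w_III·f_III = 0.51 × 0.026125 = 0.0133237
Denominator: 0.0245735 + 0.0138513 + 0.0133237 = 0.0517485
So the posterior for State II is 0.0138513 / 0.0517485 ≈ 0.2677.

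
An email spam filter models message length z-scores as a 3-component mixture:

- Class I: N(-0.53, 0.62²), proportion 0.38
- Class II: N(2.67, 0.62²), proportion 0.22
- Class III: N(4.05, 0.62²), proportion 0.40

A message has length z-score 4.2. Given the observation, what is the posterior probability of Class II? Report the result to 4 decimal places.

P(component k | x) = π_k·f_k(x) / marginal(x), where marginal(x) = Σ_j π_j·f_j(x).
Component likelihoods at x = 4.2:
  p_I = 1.4794e-13
  p_II = 0.0306299
  p_III = 0.624897
Unnormalised posteriors:
  π_I·p_I = 0.38 × 1.4794e-13 = 5.62172e-14
  π_II·p_II = 0.22 × 0.0306299 = 0.00673858
  π_III·p_III = 0.40 × 0.624897 = 0.249959
Denominator: 5.62172e-14 + 0.00673858 + 0.249959 = 0.256697
P(Class II | data) ≈ 0.0263

0.0263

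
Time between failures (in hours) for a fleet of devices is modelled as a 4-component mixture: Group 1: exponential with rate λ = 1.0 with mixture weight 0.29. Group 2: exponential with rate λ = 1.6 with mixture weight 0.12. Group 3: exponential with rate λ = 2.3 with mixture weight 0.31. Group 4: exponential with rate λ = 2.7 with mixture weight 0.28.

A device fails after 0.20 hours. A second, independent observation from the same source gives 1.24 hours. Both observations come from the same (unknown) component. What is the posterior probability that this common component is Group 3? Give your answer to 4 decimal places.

0.2974

By Bayes' theorem, P(k | x) = w_k f_k(x) / Σ_j w_j f_j(x).
Since both observations come from the same component, the likelihood for component k is f_k(x₁)·f_k(x₂).
  L_1 = [1.0·e^(−1.0·0.20) = 1.0·e^(−0.2000) = 0.818731] × [0.289384] = 0.236928
  L_2 = [1.6·e^(−1.6·0.20) = 1.6·e^(−0.3200) = 1.16184] × [0.220029] = 0.255638
  L_3 = [2.3·e^(−2.3·0.20) = 2.3·e^(−0.4600) = 1.45195] × [0.132776] = 0.192785
  L_4 = [2.7·e^(−2.7·0.20) = 2.7·e^(−0.5400) = 1.57342] × [0.0949174] = 0.149345
Weight by the priors:
  w_1·L_1 = 0.29 × 0.236928 = 0.0687091
  w_2·L_2 = 0.12 × 0.255638 = 0.0306766
  w_3·L_3 = 0.31 × 0.192785 = 0.0597632
  w_4·L_4 = 0.28 × 0.149345 = 0.0418166
Normaliser: 0.0687091 + 0.0306766 + 0.0597632 + 0.0418166 = 0.200965
So the posterior for Group 3 is 0.0597632 / 0.200965 ≈ 0.2974.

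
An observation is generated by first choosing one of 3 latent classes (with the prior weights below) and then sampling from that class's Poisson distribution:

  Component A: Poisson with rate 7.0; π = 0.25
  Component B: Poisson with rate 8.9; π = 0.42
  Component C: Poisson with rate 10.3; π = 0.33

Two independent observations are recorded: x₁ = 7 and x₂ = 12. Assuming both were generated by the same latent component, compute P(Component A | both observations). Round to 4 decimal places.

By Bayes' theorem, P(k | x) = w_k f_k(x) / Σ_j w_j f_j(x).
Since both observations come from the same component, the likelihood for component k is f_k(x₁)·f_k(x₂).
  L_A = [e^(−7.0)·7.0^7/7! = 0.149003] × [0.0263498] = 0.0039262
  L_B = [e^(−8.9)·8.9^7/7! = 0.119696] × [0.070327] = 0.00841784
  L_C = [e^(−10.3)·10.3^7/7! = 0.0820724] × [0.10011] = 0.00821625
Multiply by the mixture weights:
  w_A·L_A = 0.25 × 0.0039262 = 0.00098155
  w_B·L_B = 0.42 × 0.00841784 = 0.00353549
  w_C·L_C = 0.33 × 0.00821625 = 0.00271136
Sum: 0.00098155 + 0.00353549 + 0.00271136 = 0.00722841
So the posterior for Component A is 0.00098155 / 0.00722841 ≈ 0.1358.

0.1358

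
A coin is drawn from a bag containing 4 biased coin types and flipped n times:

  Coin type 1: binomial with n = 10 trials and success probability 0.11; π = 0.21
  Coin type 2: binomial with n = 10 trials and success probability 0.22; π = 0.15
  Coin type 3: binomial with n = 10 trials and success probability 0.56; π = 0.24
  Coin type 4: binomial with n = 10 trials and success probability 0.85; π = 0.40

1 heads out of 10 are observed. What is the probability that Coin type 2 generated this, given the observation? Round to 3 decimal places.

P(component k | x) = P(Z=k)·f_k(x) / marginal(x), where marginal(x) = Σ_j P(Z=j)·f_j(x).
Evaluate each component's likelihood at the observed value:
  p_1 = 0.385392
  p_2 = 0.235112
  p_3 = 0.00346148
  p_4 = 3.26769e-07
Unnormalised posteriors:
  P(Z=1)·p_1 = 0.21 × 0.385392 = 0.0809323
  P(Z=2)·p_2 = 0.15 × 0.235112 = 0.0352667
  P(Z=3)·p_3 = 0.24 × 0.00346148 = 0.000830756
  P(Z=4)·p_4 = 0.40 × 3.26769e-07 = 1.30707e-07
Normaliser: 0.0809323 + 0.0352667 + 0.000830756 + 1.30707e-07 = 0.11703
P(Coin type 2 | data) ≈ 0.301

0.301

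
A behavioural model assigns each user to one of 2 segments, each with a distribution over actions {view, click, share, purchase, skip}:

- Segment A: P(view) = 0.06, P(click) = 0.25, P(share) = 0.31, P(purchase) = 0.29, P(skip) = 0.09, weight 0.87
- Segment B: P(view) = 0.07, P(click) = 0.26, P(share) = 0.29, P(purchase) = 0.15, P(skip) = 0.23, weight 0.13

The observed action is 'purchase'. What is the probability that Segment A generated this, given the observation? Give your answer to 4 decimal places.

By Bayes' theorem, P(k | x) = w_k f_k(x) / Σ_j w_j f_j(x).
Component likelihoods at x = 'purchase':
  L_A = P(purchase | comp) = 0.29
  L_B = P(purchase | comp) = 0.15
Prior × likelihood for each component:
  w_A·L_A = 0.87 × 0.29 = 0.2523
  w_B·L_B = 0.13 × 0.15 = 0.0195
Evidence: 0.2523 + 0.0195 = 0.2718
So the posterior for Segment A is 0.2523 / 0.2718 ≈ 0.9283.

0.9283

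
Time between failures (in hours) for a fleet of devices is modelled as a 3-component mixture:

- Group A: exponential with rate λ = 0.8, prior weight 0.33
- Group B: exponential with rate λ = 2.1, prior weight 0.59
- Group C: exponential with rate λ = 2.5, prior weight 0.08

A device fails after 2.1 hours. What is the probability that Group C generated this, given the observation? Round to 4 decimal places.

0.0161

P(component k | x) = P(Z=k)·f_k(x) / marginal(x), where marginal(x) = Σ_j P(Z=j)·f_j(x).
Component likelihoods at x = 2.1 hours:
  f_A = 0.8·e^(−0.8·2.1) = 0.8·e^(−1.6800) = 0.149099
  f_B = 2.1·e^(−2.1·2.1) = 2.1·e^(−4.4100) = 0.0255259
  f_C = 2.5·e^(−2.5·2.1) = 2.5·e^(−5.2500) = 0.0131188
Weight by the priors:
  P(Z=A)·f_A = 0.33 × 0.149099 = 0.0492027
  P(Z=B)·f_B = 0.59 × 0.0255259 = 0.0150603
  P(Z=C)·f_C = 0.08 × 0.0131188 = 0.0010495
Marginal: 0.0492027 + 0.0150603 + 0.0010495 = 0.0653125
P(Group C | x) = 0.0010495 / 0.0653125 ≈ 0.0161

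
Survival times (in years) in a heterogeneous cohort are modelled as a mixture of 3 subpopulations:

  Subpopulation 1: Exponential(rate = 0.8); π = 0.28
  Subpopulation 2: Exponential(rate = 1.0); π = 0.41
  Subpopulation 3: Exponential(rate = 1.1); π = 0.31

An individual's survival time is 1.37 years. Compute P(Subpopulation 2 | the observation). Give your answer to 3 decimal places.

0.409

By Bayes' theorem, P(k | x) = π_k f_k(x) / Σ_j π_j f_j(x).
Component likelihoods at x = 1.37 years:
  f_1 = 0.267364
  f_2 = 0.254107
  f_3 = 0.243731
Unnormalised posteriors:
  π_1·f_1 = 0.28 × 0.267364 = 0.074862
  π_2·f_2 = 0.41 × 0.254107 = 0.104184
  π_3·f_3 = 0.31 × 0.243731 = 0.0755566
Normaliser: 0.074862 + 0.104184 + 0.0755566 = 0.254602
So the posterior for Subpopulation 2 is 0.104184 / 0.254602 ≈ 0.409.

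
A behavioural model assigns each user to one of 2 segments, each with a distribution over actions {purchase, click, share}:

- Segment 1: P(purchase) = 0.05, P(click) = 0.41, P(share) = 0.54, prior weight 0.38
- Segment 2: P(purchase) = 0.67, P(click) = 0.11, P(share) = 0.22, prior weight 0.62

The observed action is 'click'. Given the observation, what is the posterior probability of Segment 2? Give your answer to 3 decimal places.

0.304

The responsibility of component k is π_k f_k(x) divided by Σ_j π_j f_j(x).
Evaluate each component's likelihood at the observed value:
  L_1 = P(click | comp) = 0.41
  L_2 = P(click | comp) = 0.11
Unnormalised posteriors:
  π_1·L_1 = 0.38 × 0.41 = 0.1558
  π_2·L_2 = 0.62 × 0.11 = 0.0682
Evidence: 0.1558 + 0.0682 = 0.224
Responsibility of Segment 2: 0.0682 / 0.224 ≈ 0.304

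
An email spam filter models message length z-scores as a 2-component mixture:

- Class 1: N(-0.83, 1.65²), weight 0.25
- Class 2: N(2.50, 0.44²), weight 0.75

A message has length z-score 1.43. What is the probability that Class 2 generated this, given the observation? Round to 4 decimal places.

0.5991

Apply Bayes' rule: the posterior for each component is proportional to its prior times its likelihood at x.
Normal densities:
  f_1 = (1/(1.65·√(2π)))·exp(−(1.43−-0.83)²/(2·1.65²)) = 0.241783·exp(-0.93803) = 0.094633
  f_2 = (1/(0.44·√(2π)))·exp(−(1.43−2.50)²/(2·0.44²)) = 0.906687·exp(-2.95687) = 0.0471308
Weight by the priors:
  w_1·f_1 = 0.25 × 0.094633 = 0.0236583
  w_2·f_2 = 0.75 × 0.0471308 = 0.0353481
Marginal: 0.0236583 + 0.0353481 = 0.0590064
P(Class 2 | 1.43) = 0.0353481 / 0.0590064 ≈ 0.5991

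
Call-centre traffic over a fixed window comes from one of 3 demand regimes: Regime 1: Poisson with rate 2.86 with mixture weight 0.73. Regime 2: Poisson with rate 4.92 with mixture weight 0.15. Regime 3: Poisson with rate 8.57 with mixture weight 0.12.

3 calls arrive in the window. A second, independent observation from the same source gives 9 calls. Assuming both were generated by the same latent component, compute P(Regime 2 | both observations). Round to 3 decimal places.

P(component k | x) = π_k·f_k(x) / marginal(x), where marginal(x) = Σ_j π_j·f_j(x).
Since both observations come from the same component, the likelihood for component k is f_k(x₁)·f_k(x₂).
  L_1 = [e^(−2.86)·2.86^3/3! = 0.223288] × [0.00202045] = 0.000451142
  L_2 = [e^(−4.92)·4.92^3/3! = 0.144882] × [0.0339777] = 0.00492277
  L_3 = [e^(−8.57)·8.57^3/3! = 0.0199016] × [0.130365] = 0.00259447
Weight by the priors:
  π_1·L_1 = 0.73 × 0.000451142 = 0.000329334
  π_2·L_2 = 0.15 × 0.00492277 = 0.000738415
  π_3·L_3 = 0.12 × 0.00259447 = 0.000311336
Denominator: 0.000329334 + 0.000738415 + 0.000311336 = 0.00137909
P(Regime 2 | x₁,x₂) ≈ 0.535

0.535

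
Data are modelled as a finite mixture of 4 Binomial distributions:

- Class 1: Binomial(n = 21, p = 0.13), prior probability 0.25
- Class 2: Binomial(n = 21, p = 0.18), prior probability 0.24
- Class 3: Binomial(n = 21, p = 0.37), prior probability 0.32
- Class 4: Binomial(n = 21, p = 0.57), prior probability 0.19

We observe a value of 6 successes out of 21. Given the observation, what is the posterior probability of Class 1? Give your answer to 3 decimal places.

0.108

The responsibility of component k is π_k f_k(x) divided by Σ_j π_j f_j(x).
Evaluate each component's likelihood at the observed value:
  L_1 = C(21,6)·0.13^6·0.87^15 = 54264·4.82681e-06·0.123819 = 0.032431
  L_2 = C(21,6)·0.18^6·0.82^15 = 54264·3.40122e-05·0.0509575 = 0.0940491
  L_3 = C(21,6)·0.37^6·0.63^15 = 54264·0.00256573·0.000977481 = 0.136091
  L_4 = C(21,6)·0.57^6·0.43^15 = 54264·0.0342964·3.17707e-06 = 0.00591273
Weight by the priors:
  π_1·L_1 = 0.25 × 0.032431 = 0.00810776
  π_2·L_2 = 0.24 × 0.0940491 = 0.0225718
  π_3·L_3 = 0.32 × 0.136091 = 0.0435492
  π_4·L_4 = 0.19 × 0.00591273 = 0.00112342
Normaliser: 0.00810776 + 0.0225718 + 0.0435492 + 0.00112342 = 0.0753522
Responsibility of Class 1: 0.00810776 / 0.0753522 ≈ 0.108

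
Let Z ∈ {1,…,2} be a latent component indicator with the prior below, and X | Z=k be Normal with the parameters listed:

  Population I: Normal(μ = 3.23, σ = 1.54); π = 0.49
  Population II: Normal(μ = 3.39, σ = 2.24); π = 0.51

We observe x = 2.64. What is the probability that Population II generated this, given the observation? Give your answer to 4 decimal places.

Posterior ∝ prior × likelihood, so P(k | x) ∝ π_k f_k(x); normalise over all components.
Component likelihoods at x = 2.64:
  L_I = 0.240723
  L_II = 0.168391
Unnormalised posteriors:
  π_I·L_I = 0.49 × 0.240723 = 0.117954
  π_II·L_II = 0.51 × 0.168391 = 0.0858794
Sum: 0.117954 + 0.0858794 = 0.203833
So the posterior for Population II is 0.0858794 / 0.203833 ≈ 0.4213.

0.4213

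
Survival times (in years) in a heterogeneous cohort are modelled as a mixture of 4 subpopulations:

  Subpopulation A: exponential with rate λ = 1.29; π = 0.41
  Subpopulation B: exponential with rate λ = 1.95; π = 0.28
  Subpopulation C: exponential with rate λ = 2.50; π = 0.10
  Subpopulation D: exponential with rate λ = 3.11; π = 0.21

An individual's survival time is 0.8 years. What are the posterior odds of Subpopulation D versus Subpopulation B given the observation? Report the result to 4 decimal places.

Posterior odds = (w_i f_i(x)) / (w_j f_j(x)); the normalising sum cancels.
Evaluate each component's likelihood at the observed value:
  L_A = 1.29·e^(−1.29·0.8) = 1.29·e^(−1.0320) = 0.459619
  L_B = 1.95·e^(−1.95·0.8) = 1.95·e^(−1.5600) = 0.409765
  L_C = 2.50·e^(−2.50·0.8) = 2.50·e^(−2.0000) = 0.338338
  L_D = 3.11·e^(−3.11·0.8) = 3.11·e^(−2.4880) = 0.258366
Odds = (0.21/0.28) × (0.258366/0.409765) = 0.75 × 0.630522 ≈ 0.4729

0.4729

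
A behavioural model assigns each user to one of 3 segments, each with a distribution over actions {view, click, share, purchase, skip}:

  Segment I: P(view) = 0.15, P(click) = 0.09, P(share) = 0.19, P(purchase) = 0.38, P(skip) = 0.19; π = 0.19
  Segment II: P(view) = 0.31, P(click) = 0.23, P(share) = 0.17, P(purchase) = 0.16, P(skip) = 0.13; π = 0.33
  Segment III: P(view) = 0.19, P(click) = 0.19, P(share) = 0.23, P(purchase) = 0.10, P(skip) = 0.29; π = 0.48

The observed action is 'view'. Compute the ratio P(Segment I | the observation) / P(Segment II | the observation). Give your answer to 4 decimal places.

Since P(k|x) ∝ w_k f_k(x), the posterior odds are w_i f_i(x) / (w_j f_j(x)).
Categorical probabilities:
  L_I = P(view | comp) = 0.15
  L_II = P(view | comp) = 0.31
  L_III = P(view | comp) = 0.19
0.0285 / 0.1023 ≈ 0.2786

0.2786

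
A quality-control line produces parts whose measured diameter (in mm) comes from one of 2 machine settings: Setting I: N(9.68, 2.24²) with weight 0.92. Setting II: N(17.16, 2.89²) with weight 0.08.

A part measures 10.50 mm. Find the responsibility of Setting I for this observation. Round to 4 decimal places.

Posterior ∝ prior × likelihood, so P(k | x) ∝ w_k f_k(x); normalise over all components.
Normal densities:
  f_I = (1/(2.24·√(2π)))·exp(−(10.50−9.68)²/(2·2.24²)) = 0.178099·exp(-0.06700) = 0.166557
  f_II = (1/(2.89·√(2π)))·exp(−(10.50−17.16)²/(2·2.89²)) = 0.138042·exp(-2.65536) = 0.00970076
Unnormalised posteriors:
  w_I·f_I = 0.92 × 0.166557 = 0.153232
  w_II·f_II = 0.08 × 0.00970076 = 0.000776061
Sum: 0.153232 + 0.000776061 = 0.154008
So the posterior for Setting I is 0.153232 / 0.154008 ≈ 0.9950.

0.9950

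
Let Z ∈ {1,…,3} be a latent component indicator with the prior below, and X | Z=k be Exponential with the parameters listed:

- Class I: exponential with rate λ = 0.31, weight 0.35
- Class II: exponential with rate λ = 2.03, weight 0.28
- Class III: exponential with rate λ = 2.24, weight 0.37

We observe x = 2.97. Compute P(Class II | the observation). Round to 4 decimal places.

The responsibility of component k is π_k f_k(x) divided by Σ_j π_j f_j(x).
Exponential densities:
  p_I = 0.123454
  p_II = 0.00488755
  p_III = 0.0028905
Multiply by the mixture weights:
  π_I·p_I = 0.35 × 0.123454 = 0.0432091
  π_II·p_II = 0.28 × 0.00488755 = 0.00136851
  π_III·p_III = 0.37 × 0.0028905 = 0.00106949
Normaliser: 0.0432091 + 0.00136851 + 0.00106949 = 0.0456471
So the posterior for Class II is 0.00136851 / 0.0456471 ≈ 0.0300.

0.0300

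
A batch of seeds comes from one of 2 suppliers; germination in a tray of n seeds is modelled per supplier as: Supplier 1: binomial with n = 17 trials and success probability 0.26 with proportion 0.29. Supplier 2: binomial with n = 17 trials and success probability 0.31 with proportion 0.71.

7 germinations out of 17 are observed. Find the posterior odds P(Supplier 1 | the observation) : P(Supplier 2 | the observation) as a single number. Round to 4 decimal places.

0.2400

Posterior odds = (w_i f_i(x)) / (w_j f_j(x)); the normalising sum cancels.
Binomial probabilities:
  p_1 = C(17,7)·0.26^7·0.74^10 = 19448·8.03181e-05·0.0492399 = 0.076914
  p_2 = C(17,7)·0.31^7·0.69^10 = 19448·0.000275126·0.0244619 = 0.130887
0.0223051 / 0.09293 ≈ 0.2400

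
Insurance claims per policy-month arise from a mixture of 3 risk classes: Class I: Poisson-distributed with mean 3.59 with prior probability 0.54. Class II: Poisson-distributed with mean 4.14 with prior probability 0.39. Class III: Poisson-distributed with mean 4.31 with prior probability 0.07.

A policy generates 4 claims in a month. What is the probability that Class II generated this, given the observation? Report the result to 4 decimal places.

0.3945

By Bayes' theorem, P(k | x) = π_k f_k(x) / Σ_j π_j f_j(x).
Component likelihoods at x = 4 claims:
  f_I = e^(−3.59)·3.59^4/4! = 0.191007
  f_II = e^(−4.14)·4.14^4/4! = 0.1949
  f_III = e^(−4.31)·4.31^4/4! = 0.193147
Weight by the priors:
  π_I·f_I = 0.54 × 0.191007 = 0.103144
  π_II·f_II = 0.39 × 0.1949 = 0.0760108
  π_III·f_III = 0.07 × 0.193147 = 0.0135203
Evidence: 0.103144 + 0.0760108 + 0.0135203 = 0.192675
So the posterior for Class II is 0.0760108 / 0.192675 ≈ 0.3945.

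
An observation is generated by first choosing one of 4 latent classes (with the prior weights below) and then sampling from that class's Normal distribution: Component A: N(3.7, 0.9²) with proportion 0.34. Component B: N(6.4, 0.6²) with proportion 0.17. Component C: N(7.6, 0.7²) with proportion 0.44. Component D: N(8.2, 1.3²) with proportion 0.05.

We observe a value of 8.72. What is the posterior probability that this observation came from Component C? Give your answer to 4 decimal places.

Posterior ∝ prior × likelihood, so P(k | x) ∝ w_k f_k(x); normalise over all components.
Normal densities:
  f_A = 7.77801e-08
  f_B = 0.000376848
  f_C = 0.158458
  f_D = 0.283285
Multiply by the mixture weights:
  w_A·f_A = 0.34 × 7.77801e-08 = 2.64452e-08
  w_B·f_B = 0.17 × 0.000376848 = 6.40642e-05
  w_C·f_C = 0.44 × 0.158458 = 0.0697217
  w_D·f_D = 0.05 × 0.283285 = 0.0141642
Evidence: 2.64452e-08 + 6.40642e-05 + 0.0697217 + 0.0141642 = 0.08395
Responsibility of Component C: 0.0697217 / 0.08395 ≈ 0.8305

0.8305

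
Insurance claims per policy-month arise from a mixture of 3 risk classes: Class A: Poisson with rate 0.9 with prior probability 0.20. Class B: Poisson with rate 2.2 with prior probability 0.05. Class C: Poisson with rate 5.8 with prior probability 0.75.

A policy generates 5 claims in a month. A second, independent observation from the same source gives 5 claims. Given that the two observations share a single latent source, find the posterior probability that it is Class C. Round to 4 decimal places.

Posterior ∝ prior × likelihood, so P(k | x) ∝ π_k f_k(x); normalise over all components.
Since both observations come from the same component, the likelihood for component k is f_k(x₁)·f_k(x₂).
  f_A = [0.00200063] × [0.00200063] = 4.00251e-06
  f_B = [0.0475866] × [0.0475866] = 0.00226448
  f_C = [0.165596] × [0.165596] = 0.0274221
Weight by the priors:
  π_A·f_A = 0.20 × 4.00251e-06 = 8.00502e-07
  π_B·f_B = 0.05 × 0.00226448 = 0.000113224
  π_C·f_C = 0.75 × 0.0274221 = 0.0205666
Sum: 8.00502e-07 + 0.000113224 + 0.0205666 = 0.0206806
Responsibility of Class C: 0.0205666 / 0.0206806 ≈ 0.9945

0.9945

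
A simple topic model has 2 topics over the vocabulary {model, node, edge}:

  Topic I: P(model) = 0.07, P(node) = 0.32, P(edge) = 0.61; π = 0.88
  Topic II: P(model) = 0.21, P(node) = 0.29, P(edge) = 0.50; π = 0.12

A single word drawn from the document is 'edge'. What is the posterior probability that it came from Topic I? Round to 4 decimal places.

0.8995

P(component k | x) = π_k·f_k(x) / marginal(x), where marginal(x) = Σ_j π_j·f_j(x).
Categorical probabilities:
  L_I = P(edge | comp) = 0.61
  L_II = P(edge | comp) = 0.50
Unnormalised posteriors:
  π_I·L_I = 0.88 × 0.61 = 0.5368
  π_II·L_II = 0.12 × 0.5 = 0.06
Sum: 0.5368 + 0.06 = 0.5968
P(Topic I | 'edge') ≈ 0.8995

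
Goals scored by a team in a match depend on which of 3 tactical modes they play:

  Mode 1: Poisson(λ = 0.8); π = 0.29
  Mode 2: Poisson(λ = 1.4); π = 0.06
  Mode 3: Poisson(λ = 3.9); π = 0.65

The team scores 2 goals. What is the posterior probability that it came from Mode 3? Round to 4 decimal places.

0.6404

Posterior ∝ prior × likelihood, so P(k | x) ∝ P(Z=k) f_k(x); normalise over all components.
Evaluate each component's likelihood at the observed value:
  L_1 = e^(−0.8)·0.8^2/2! = 0.143785
  L_2 = e^(−1.4)·1.4^2/2! = 0.241665
  L_3 = e^(−3.9)·3.9^2/2! = 0.15394
Weight by the priors:
  P(Z=1)·L_1 = 0.29 × 0.143785 = 0.0416977
  P(Z=2)·L_2 = 0.06 × 0.241665 = 0.0144999
  P(Z=3)·L_3 = 0.65 × 0.15394 = 0.100061
Marginal: 0.0416977 + 0.0144999 + 0.100061 = 0.156258
Responsibility of Mode 3: 0.100061 / 0.156258 ≈ 0.6404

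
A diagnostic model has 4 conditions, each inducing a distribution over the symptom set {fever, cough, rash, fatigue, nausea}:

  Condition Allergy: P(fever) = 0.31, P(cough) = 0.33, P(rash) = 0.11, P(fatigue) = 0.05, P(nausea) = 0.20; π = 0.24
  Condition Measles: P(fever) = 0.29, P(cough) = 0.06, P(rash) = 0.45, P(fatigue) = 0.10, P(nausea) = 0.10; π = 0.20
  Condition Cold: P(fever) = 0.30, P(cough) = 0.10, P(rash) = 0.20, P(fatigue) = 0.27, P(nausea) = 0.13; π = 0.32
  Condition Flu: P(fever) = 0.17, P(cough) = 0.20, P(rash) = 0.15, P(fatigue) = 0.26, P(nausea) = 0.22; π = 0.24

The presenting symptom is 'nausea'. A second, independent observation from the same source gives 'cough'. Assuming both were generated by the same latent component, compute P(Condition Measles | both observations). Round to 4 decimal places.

P(component k | x) = π_k·f_k(x) / marginal(x), where marginal(x) = Σ_j π_j·f_j(x).
Since both observations come from the same component, the likelihood for component k is f_k(x₁)·f_k(x₂).
  f_Allergy = [0.2] × [0.33] = 0.066
  f_Measles = [0.1] × [0.06] = 0.006
  f_Cold = [0.13] × [0.1] = 0.013
  f_Flu = [0.22] × [0.2] = 0.044
Unnormalised posteriors:
  π_Allergy·f_Allergy = 0.24 × 0.066 = 0.01584
  π_Measles·f_Measles = 0.20 × 0.006 = 0.0012
  π_Cold·f_Cold = 0.32 × 0.013 = 0.00416
  π_Flu·f_Flu = 0.24 × 0.044 = 0.01056
Denominator: 0.01584 + 0.0012 + 0.00416 + 0.01056 = 0.03176
Responsibility of Condition Measles: 0.0012 / 0.03176 ≈ 0.0378

0.0378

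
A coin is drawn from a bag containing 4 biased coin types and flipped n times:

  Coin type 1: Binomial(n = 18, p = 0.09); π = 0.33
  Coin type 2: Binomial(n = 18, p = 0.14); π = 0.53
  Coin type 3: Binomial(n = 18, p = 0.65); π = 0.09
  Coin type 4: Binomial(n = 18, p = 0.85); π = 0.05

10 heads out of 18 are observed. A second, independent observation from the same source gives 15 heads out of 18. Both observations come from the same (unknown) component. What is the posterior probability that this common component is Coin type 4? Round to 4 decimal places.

P(component k | x) = P(Z=k)·f_k(x) / marginal(x), where marginal(x) = Σ_j P(Z=j)·f_j(x).
Since both observations come from the same component, the likelihood for component k is f_k(x₁)·f_k(x₂).
  f_1 = [C(18,10)·0.09^10·0.91^8 = 43758·3.48678e-11·0.470253 = 7.17486e-07] × [1.26605e-13] = 9.08376e-20
  f_2 = [C(18,10)·0.14^10·0.86^8 = 43758·2.89255e-09·0.299218 = 3.78726e-05] × [8.07432e-11] = 3.05796e-15
  f_3 = [C(18,10)·0.65^10·0.35^8 = 43758·0.0134627·0.000225188 = 0.132659] × [0.0546506] = 0.00724987
  f_4 = [C(18,10)·0.85^10·0.15^8 = 43758·0.196874·2.56289e-07 = 0.00220789] × [0.240574] = 0.000531159
Multiply by the mixture weights:
  P(Z=1)·f_1 = 0.33 × 9.08376e-20 = 2.99764e-20
  P(Z=2)·f_2 = 0.53 × 3.05796e-15 = 1.62072e-15
  P(Z=3)·f_3 = 0.09 × 0.00724987 = 0.000652488
  P(Z=4)·f_4 = 0.05 × 0.000531159 = 2.6558e-05
Sum: 2.99764e-20 + 1.62072e-15 + 0.000652488 + 2.6558e-05 = 0.000679046
P(Coin type 4 | x₁,x₂) = 2.6558e-05 / 0.000679046 ≈ 0.0391

0.0391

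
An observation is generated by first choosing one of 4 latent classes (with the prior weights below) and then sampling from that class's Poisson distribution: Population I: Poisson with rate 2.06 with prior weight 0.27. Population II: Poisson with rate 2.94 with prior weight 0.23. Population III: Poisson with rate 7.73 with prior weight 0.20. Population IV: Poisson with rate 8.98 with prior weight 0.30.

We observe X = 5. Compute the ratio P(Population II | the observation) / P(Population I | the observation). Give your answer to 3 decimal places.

2.092

The posterior odds equal the prior odds times the likelihood ratio: (w_i/w_j)·(f_i(x)/f_j(x)).
Evaluate each component's likelihood at the observed value:
  L_I = 0.0394011
  L_II = 0.0967675
  L_III = 0.101069
  L_IV = 0.0612683
Posterior odds = (w_II·L_II) / (w_I·L_I) = (0.23·0.0967675) / (0.27·0.0394011) = 0.0222565 / 0.0106383 ≈ 2.092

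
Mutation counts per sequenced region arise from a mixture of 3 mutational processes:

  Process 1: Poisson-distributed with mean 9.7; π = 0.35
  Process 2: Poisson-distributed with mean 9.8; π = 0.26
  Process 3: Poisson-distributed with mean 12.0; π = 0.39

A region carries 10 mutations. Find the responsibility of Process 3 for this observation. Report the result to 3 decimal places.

Apply Bayes' rule: the posterior for each component is proportional to its prior times its likelihood at x.
Poisson probabilities:
  L_1 = 0.124537
  L_2 = 0.124857
  L_3 = 0.104837
Weight by the priors:
  π_1·L_1 = 0.35 × 0.124537 = 0.0435879
  π_2·L_2 = 0.26 × 0.124857 = 0.0324627
  π_3·L_3 = 0.39 × 0.104837 = 0.0408865
Denominator: 0.0435879 + 0.0324627 + 0.0408865 = 0.116937
P(Process 3 | the observation) ≈ 0.350

0.350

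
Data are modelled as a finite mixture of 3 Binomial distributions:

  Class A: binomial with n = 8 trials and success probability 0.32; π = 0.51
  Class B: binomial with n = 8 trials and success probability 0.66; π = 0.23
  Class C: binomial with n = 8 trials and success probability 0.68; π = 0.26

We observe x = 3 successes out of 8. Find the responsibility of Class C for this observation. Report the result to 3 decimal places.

Posterior ∝ prior × likelihood, so P(k | x) ∝ P(Z=k) f_k(x); normalise over all components.
Component likelihoods at x = 3 successes out of 8:
  f_A = 0.266798
  f_B = 0.07315
  f_C = 0.0590833
Prior × likelihood for each component:
  P(Z=A)·f_A = 0.51 × 0.266798 = 0.136067
  P(Z=B)·f_B = 0.23 × 0.07315 = 0.0168245
  P(Z=C)·f_C = 0.26 × 0.0590833 = 0.0153617
Sum: 0.136067 + 0.0168245 + 0.0153617 = 0.168253
Responsibility of Class C: 0.0153617 / 0.168253 ≈ 0.091

0.091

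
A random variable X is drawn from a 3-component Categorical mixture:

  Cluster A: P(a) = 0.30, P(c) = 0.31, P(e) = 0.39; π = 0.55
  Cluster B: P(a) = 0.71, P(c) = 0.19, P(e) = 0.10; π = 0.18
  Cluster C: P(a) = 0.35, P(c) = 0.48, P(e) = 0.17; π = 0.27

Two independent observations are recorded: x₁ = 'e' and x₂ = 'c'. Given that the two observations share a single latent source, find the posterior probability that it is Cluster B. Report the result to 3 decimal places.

0.037

Posterior ∝ prior × likelihood, so P(k | x) ∝ P(Z=k) f_k(x); normalise over all components.
Since both observations come from the same component, the likelihood for component k is f_k(x₁)·f_k(x₂).
  f_A = [P(e | comp) = 0.39] × [0.31] = 0.1209
  f_B = [P(e | comp) = 0.10] × [0.19] = 0.019
  f_C = [P(e | comp) = 0.17] × [0.48] = 0.0816
Unnormalised posteriors:
  P(Z=A)·f_A = 0.55 × 0.1209 = 0.066495
  P(Z=B)·f_B = 0.18 × 0.019 = 0.00342
  P(Z=C)·f_C = 0.27 × 0.0816 = 0.022032
Evidence: 0.066495 + 0.00342 + 0.022032 = 0.091947
P(Cluster B | x₁, x₂) ≈ 0.037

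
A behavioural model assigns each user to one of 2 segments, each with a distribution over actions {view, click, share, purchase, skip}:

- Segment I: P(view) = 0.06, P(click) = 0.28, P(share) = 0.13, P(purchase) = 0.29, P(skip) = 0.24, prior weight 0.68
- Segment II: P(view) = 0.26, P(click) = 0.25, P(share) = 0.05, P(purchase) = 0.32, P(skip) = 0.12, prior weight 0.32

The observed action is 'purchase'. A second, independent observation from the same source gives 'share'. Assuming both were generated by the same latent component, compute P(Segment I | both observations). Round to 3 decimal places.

0.834

The responsibility of component k is π_k f_k(x) divided by Σ_j π_j f_j(x).
Since both observations come from the same component, the likelihood for component k is f_k(x₁)·f_k(x₂).
  p_I = [P(purchase | comp) = 0.29] × [0.13] = 0.0377
  p_II = [P(purchase | comp) = 0.32] × [0.05] = 0.016
Multiply by the mixture weights:
  π_I·p_I = 0.68 × 0.0377 = 0.025636
  π_II·p_II = 0.32 × 0.016 = 0.00512
Denominator: 0.025636 + 0.00512 = 0.030756
P(Segment I | x) = 0.025636 / 0.030756 ≈ 0.834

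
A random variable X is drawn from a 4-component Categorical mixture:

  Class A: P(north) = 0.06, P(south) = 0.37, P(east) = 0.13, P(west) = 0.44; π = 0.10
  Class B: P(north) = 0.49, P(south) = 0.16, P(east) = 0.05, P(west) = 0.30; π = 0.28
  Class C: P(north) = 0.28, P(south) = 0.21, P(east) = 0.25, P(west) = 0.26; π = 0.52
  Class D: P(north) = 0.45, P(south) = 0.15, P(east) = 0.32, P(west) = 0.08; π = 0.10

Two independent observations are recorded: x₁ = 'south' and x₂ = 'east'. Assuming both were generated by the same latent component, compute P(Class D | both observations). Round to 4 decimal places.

0.1226

By Bayes' theorem, P(k | x) = P(Z=k) f_k(x) / Σ_j P(Z=j) f_j(x).
Since both observations come from the same component, the likelihood for component k is f_k(x₁)·f_k(x₂).
  f_A = [P(south | comp) = 0.37] × [0.13] = 0.0481
  f_B = [P(south | comp) = 0.16] × [0.05] = 0.008
  f_C = [P(south | comp) = 0.21] × [0.25] = 0.0525
  f_D = [P(south | comp) = 0.15] × [0.32] = 0.048
Multiply by the mixture weights:
  P(Z=A)·f_A = 0.10 × 0.0481 = 0.00481
  P(Z=B)·f_B = 0.28 × 0.008 = 0.00224
  P(Z=C)·f_C = 0.52 × 0.0525 = 0.0273
  P(Z=D)·f_D = 0.10 × 0.048 = 0.0048
Marginal: 0.00481 + 0.00224 + 0.0273 + 0.0048 = 0.03915
P(Class D | x₁,x₂) = 0.0048 / 0.03915 ≈ 0.1226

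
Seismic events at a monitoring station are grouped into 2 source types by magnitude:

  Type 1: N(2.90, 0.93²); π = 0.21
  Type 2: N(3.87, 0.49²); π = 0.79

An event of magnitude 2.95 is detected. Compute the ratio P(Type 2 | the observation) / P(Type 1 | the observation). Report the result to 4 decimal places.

Since P(k|x) ∝ π_k f_k(x), the posterior odds are π_i f_i(x) / (π_j f_j(x)).
Evaluate each component's likelihood at the observed value:
  p_1 = (1/(0.93·√(2π)))·exp(−(2.95−2.90)²/(2·0.93²)) = 0.428970·exp(-0.00145) = 0.428351
  p_2 = (1/(0.49·√(2π)))·exp(−(2.95−3.87)²/(2·0.49²)) = 0.814168·exp(-1.76260) = 0.13971
Posterior odds = (π_2·p_2) / (π_1·p_1) = (0.79·0.13971) / (0.21·0.428351) = 0.110371 / 0.0899536 ≈ 1.2270

1.2270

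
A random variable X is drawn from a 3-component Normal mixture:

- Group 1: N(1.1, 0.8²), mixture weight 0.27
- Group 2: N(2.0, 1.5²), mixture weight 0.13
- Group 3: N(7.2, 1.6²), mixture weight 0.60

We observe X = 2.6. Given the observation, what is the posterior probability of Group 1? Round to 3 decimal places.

0.404

Apply Bayes' rule: the posterior for each component is proportional to its prior times its likelihood at x.
Normal densities:
  L_1 = 0.0859828
  L_2 = 0.245513
  L_3 = 0.00399883
Weight by the priors:
  w_1·L_1 = 0.27 × 0.0859828 = 0.0232154
  w_2·L_2 = 0.13 × 0.245513 = 0.0319167
  w_3·L_3 = 0.60 × 0.00399883 = 0.0023993
Evidence: 0.0232154 + 0.0319167 + 0.0023993 = 0.0575314
P(Group 1 | the observation) ≈ 0.404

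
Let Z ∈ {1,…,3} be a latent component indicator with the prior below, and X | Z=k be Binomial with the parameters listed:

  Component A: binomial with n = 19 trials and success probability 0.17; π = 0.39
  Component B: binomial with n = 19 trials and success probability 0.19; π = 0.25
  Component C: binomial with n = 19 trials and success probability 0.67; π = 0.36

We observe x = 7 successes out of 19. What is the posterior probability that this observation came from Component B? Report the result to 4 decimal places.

0.4622

The responsibility of component k is π_k f_k(x) divided by Σ_j π_j f_j(x).
Binomial probabilities:
  p_A = C(19,7)·0.17^7·0.83^12 = 50388·4.10339e-06·0.10689 = 0.0221007
  p_B = C(19,7)·0.19^7·0.81^12 = 50388·8.93872e-06·0.0797664 = 0.0359271
  p_C = C(19,7)·0.67^7·0.33^12 = 50388·0.0606071·1.66789e-06 = 0.00509352
Weight by the priors:
  π_A·p_A = 0.39 × 0.0221007 = 0.00861929
  π_B·p_B = 0.25 × 0.0359271 = 0.00898178
  π_C·p_C = 0.36 × 0.00509352 = 0.00183367
Denominator: 0.00861929 + 0.00898178 + 0.00183367 = 0.0194347
P(Component B | data) = 0.00898178 / 0.0194347 ≈ 0.4622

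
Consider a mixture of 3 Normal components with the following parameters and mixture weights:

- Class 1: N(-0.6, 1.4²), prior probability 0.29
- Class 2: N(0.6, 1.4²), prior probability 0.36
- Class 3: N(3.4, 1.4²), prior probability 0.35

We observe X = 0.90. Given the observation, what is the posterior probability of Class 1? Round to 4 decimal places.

0.2786

By Bayes' theorem, P(k | x) = π_k f_k(x) / Σ_j π_j f_j(x).
Evaluate each component's likelihood at the observed value:
  f_1 = (1/(1.4·√(2π)))·exp(−(0.90−-0.6)²/(2·1.4²)) = 0.284959·exp(-0.57398) = 0.160511
  f_2 = (1/(1.4·√(2π)))·exp(−(0.90−0.6)²/(2·1.4²)) = 0.284959·exp(-0.02296) = 0.278491
  f_3 = (1/(1.4·√(2π)))·exp(−(0.90−3.4)²/(2·1.4²)) = 0.284959·exp(-1.59439) = 0.057856
Weight by the priors:
  π_1·f_1 = 0.29 × 0.160511 = 0.0465483
  π_2·f_2 = 0.36 × 0.278491 = 0.100257
  π_3·f_3 = 0.35 × 0.057856 = 0.0202496
Denominator: 0.0465483 + 0.100257 + 0.0202496 = 0.167055
P(Class 1 | the observation) = 0.0465483 / 0.167055 ≈ 0.2786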